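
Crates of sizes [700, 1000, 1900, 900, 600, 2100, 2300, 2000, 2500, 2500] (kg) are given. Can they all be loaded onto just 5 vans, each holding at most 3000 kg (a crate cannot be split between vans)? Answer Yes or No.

Total = 16500 kg; ⌈16500/3000⌉ = 6.
At least 6 vans are required, but only 5 are allowed.

No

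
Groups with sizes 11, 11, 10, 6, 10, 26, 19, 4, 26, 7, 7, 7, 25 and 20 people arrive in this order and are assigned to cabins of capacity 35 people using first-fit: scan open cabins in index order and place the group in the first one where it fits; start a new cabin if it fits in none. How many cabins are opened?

6

  11 → cabin 1 (new)  [load 11/35]
  11 → cabin 1  [load 22/35]
  10 → cabin 1  [load 32/35]
  6 → cabin 2 (new)  [load 6/35]
  10 → cabin 2  [load 16/35]
  26 → cabin 3 (new)  [load 26/35]
  19 → cabin 2  [load 35/35]
  4 → cabin 3  [load 30/35]
  26 → cabin 4 (new)  [load 26/35]
  7 → cabin 4  [load 33/35]
  7 → cabin 5 (new)  [load 7/35]
  7 → cabin 5  [load 14/35]
  25 → cabin 6 (new)  [load 25/35]
  20 → cabin 5  [load 34/35]
6 cabins opened.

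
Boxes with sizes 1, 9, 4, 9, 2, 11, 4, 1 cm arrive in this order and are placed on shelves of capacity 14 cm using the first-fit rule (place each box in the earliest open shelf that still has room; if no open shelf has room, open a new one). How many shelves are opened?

  1 → shelf 1 (new)  [load 1/14]
  9 → shelf 1  [load 10/14]
  4 → shelf 1  [load 14/14]
  9 → shelf 2 (new)  [load 9/14]
  2 → shelf 2  [load 11/14]
  11 → shelf 3 (new)  [load 11/14]
  4 → shelf 4 (new)  [load 4/14]
  1 → shelf 2  [load 12/14]
4 shelves opened.

4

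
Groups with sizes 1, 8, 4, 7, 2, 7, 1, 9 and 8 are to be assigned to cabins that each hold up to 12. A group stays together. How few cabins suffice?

Total = 9 + 8 + 8 + 7 + 7 + 4 + 2 + 1 + 1 = 47.
Lower bound: ⌈47/12⌉ = 4 cabins.
Also, 5 groups each exceed 6, and no two of those can share a cabin, so at least 5 cabins are needed.
A packing using 5 cabins:
  cabin 1: 9 + 2 + 1 = 12
  cabin 2: 8 + 4 = 12
  cabin 3: 8 + 1 = 9
  cabin 4: 7 = 7
  cabin 5: 7 = 7
This matches the lower bound, so 5 is optimal.

5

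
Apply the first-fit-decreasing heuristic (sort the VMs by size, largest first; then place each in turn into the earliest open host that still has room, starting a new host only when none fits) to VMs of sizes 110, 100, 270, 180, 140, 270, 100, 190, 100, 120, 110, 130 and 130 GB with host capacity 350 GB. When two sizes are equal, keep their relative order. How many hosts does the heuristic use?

7

Sorted descending: 270, 270, 190, 180, 140, 130, 130, 120, 110, 110, 100, 100, 100.
  270 → host 1 (new)  [load 270/350]
  270 → host 2 (new)  [load 270/350]
  190 → host 3 (new)  [load 190/350]
  180 → host 4 (new)  [load 180/350]
  140 → host 3  [load 330/350]
  130 → host 4  [load 310/350]
  130 → host 5 (new)  [load 130/350]
  120 → host 5  [load 250/350]
  110 → host 6 (new)  [load 110/350]
  110 → host 6  [load 220/350]
  100 → host 5  [load 350/350]
  100 → host 6  [load 320/350]
  100 → host 7 (new)  [load 100/350]
7 hosts opened.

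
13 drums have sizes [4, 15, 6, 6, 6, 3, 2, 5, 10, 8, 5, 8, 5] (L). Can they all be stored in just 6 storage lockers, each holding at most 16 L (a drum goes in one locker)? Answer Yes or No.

A valid assignment using 6 storage lockers:
  locker 1: 15 = 15
  locker 2: 10 + 6 = 16
  locker 3: 8 + 8 = 16
  locker 4: 6 + 6 + 4 = 16
  locker 5: 5 + 5 + 5 = 15
  locker 6: 3 + 2 = 5
Every load is within 16 L, so 6 storage lockers suffice.

Yes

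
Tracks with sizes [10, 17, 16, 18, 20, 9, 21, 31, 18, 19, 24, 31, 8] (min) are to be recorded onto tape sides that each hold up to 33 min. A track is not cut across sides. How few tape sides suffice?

Total = 31 + 31 + 24 + 21 + 20 + 19 + 18 + 18 + 17 + 16 + 10 + 9 + 8 = 242 min.
Lower bound: ⌈242/33⌉ = 8 tape sides.
Also, 9 tracks each exceed 33/2 min, and no two of those can share a side, so at least 9 tape sides are needed.
A packing using 9 tape sides:
  side 1: 31 = 31
  side 2: 31 = 31
  side 3: 24 + 9 = 33
  side 4: 21 + 10 = 31
  side 5: 20 + 8 = 28
  side 6: 19 = 19
  side 7: 18 = 18
  side 8: 18 = 18
  side 9: 17 + 16 = 33
This matches the lower bound, so 9 is optimal.

9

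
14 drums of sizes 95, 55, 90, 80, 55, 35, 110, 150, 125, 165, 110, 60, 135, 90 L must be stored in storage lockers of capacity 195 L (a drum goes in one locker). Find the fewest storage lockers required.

8

Total = 165 + 150 + 135 + 125 + 110 + 110 + 95 + 90 + 90 + 80 + 60 + 55 + 55 + 35 = 1355 L.
Lower bound: ⌈1355/195⌉ = 7 storage lockers.
A packing using 8 storage lockers:
  locker 1: 165 = 165
  locker 2: 150 + 35 = 185
  locker 3: 135 + 60 = 195
  locker 4: 125 + 55 = 180
  locker 5: 110 + 80 = 190
  locker 6: 110 + 55 = 165
  locker 7: 95 + 90 = 185
  locker 8: 90 = 90
No arrangement into 7 storage lockers stays within capacity, so 8 is optimal.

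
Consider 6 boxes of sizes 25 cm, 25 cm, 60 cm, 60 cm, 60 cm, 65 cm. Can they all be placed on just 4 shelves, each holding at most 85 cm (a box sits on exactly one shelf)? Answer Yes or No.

Yes

A valid assignment using 4 shelves:
  shelf 1: 65 = 65
  shelf 2: 60 + 25 = 85
  shelf 3: 60 + 25 = 85
  shelf 4: 60 = 60
Every load is within 85 cm, so 4 shelves suffice.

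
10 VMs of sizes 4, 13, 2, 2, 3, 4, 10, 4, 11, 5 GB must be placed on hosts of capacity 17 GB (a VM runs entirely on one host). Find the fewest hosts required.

4

Total = 13 + 11 + 10 + 5 + 4 + 4 + 4 + 3 + 2 + 2 = 58 GB.
Lower bound: ⌈58/17⌉ = 4 hosts.
A packing using 4 hosts:
  host 1: 13 + 4 = 17
  host 2: 11 + 5 = 16
  host 3: 10 + 4 + 3 = 17
  host 4: 4 + 2 + 2 = 8
This matches the lower bound, so 4 is optimal.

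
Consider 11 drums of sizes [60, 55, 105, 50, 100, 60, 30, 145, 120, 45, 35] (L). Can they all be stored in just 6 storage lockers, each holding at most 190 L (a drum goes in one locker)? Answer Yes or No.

Yes

A valid assignment using 5 storage lockers:
  locker 1: 145 + 45 = 190
  locker 2: 120 + 60 = 180
  locker 3: 105 + 60 = 165
  locker 4: 100 + 55 + 35 = 190
  locker 5: 50 + 30 = 80
That uses only 5 ≤ 6, so 6 storage lockers are enough.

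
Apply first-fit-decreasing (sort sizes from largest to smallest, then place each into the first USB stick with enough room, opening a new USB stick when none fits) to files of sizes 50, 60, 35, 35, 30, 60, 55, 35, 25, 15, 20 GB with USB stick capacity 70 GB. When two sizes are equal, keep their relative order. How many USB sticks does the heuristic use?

Sorted descending: 60, 60, 55, 50, 35, 35, 35, 30, 25, 20, 15.
  60 → USB stick 1 (new)  [load 60/70]
  60 → USB stick 2 (new)  [load 60/70]
  55 → USB stick 3 (new)  [load 55/70]
  50 → USB stick 4 (new)  [load 50/70]
  35 → USB stick 5 (new)  [load 35/70]
  35 → USB stick 5  [load 70/70]
  35 → USB stick 6 (new)  [load 35/70]
  30 → USB stick 6  [load 65/70]
  25 → USB stick 7 (new)  [load 25/70]
  20 → USB stick 4  [load 70/70]
  15 → USB stick 3  [load 70/70]
7 USB sticks opened.

7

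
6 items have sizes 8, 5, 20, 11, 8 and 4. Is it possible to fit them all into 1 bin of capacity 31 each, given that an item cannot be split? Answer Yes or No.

No

Total = 56; ⌈56/31⌉ = 2.
At least 2 bins are required, but only 1 is allowed.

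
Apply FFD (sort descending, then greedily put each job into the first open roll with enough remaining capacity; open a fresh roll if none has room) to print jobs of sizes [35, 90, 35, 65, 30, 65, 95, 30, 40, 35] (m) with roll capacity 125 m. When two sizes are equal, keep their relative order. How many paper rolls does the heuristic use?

Sorted descending: 95, 90, 65, 65, 40, 35, 35, 35, 30, 30.
  95 → roll 1 (new)  [load 95/125]
  90 → roll 2 (new)  [load 90/125]
  65 → roll 3 (new)  [load 65/125]
  65 → roll 4 (new)  [load 65/125]
  40 → roll 3  [load 105/125]
  35 → roll 2  [load 125/125]
  35 → roll 4  [load 100/125]
  35 → roll 5 (new)  [load 35/125]
  30 → roll 1  [load 125/125]
  30 → roll 5  [load 65/125]
5 paper rolls opened.

5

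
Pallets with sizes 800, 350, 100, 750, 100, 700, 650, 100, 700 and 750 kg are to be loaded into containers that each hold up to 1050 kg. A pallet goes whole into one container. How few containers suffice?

6

Total = 800 + 750 + 750 + 700 + 700 + 650 + 350 + 100 + 100 + 100 = 5000 kg.
Lower bound: ⌈5000/1050⌉ = 5 containers.
Also, 6 pallets each exceed 525 kg, and no two of those can share a container, so at least 6 containers are needed.
A packing using 6 containers:
  container 1: 800 + 100 + 100 = 1000
  container 2: 750 + 100 = 850
  container 3: 750 = 750
  container 4: 700 + 350 = 1050
  container 5: 700 = 700
  container 6: 650 = 650
This matches the lower bound, so 6 is optimal.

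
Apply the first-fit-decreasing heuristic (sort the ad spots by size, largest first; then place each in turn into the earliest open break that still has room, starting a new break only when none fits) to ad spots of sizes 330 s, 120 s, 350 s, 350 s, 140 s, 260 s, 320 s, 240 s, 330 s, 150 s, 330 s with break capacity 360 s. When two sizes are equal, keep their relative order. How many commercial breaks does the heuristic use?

9

Sorted descending: 350, 350, 330, 330, 330, 320, 260, 240, 150, 140, 120.
  350 → break 1 (new)  [load 350/360]
  350 → break 2 (new)  [load 350/360]
  330 → break 3 (new)  [load 330/360]
  330 → break 4 (new)  [load 330/360]
  330 → break 5 (new)  [load 330/360]
  320 → break 6 (new)  [load 320/360]
  260 → break 7 (new)  [load 260/360]
  240 → break 8 (new)  [load 240/360]
  150 → break 9 (new)  [load 150/360]
  140 → break 9  [load 290/360]
  120 → break 8  [load 360/360]
9 commercial breaks opened.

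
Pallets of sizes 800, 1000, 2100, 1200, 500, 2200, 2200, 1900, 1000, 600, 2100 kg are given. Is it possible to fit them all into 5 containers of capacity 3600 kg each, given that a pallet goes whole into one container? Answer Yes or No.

A valid assignment using 5 containers:
  container 1: 2200 + 1200 = 3400
  container 2: 2200 + 1000 = 3200
  container 3: 2100 + 1000 + 500 = 3600
  container 4: 2100 + 800 + 600 = 3500
  container 5: 1900 = 1900
Every load is within 3600 kg, so 5 containers suffice.

Yes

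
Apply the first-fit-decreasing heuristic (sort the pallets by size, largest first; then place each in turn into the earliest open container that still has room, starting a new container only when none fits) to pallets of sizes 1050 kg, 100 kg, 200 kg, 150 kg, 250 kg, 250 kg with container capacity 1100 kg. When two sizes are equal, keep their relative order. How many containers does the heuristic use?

Sorted descending: 1050, 250, 250, 200, 150, 100.
  1050 → container 1 (new)  [load 1050/1100]
  250 → container 2 (new)  [load 250/1100]
  250 → container 2  [load 500/1100]
  200 → container 2  [load 700/1100]
  150 → container 2  [load 850/1100]
  100 → container 2  [load 950/1100]
2 containers opened.

2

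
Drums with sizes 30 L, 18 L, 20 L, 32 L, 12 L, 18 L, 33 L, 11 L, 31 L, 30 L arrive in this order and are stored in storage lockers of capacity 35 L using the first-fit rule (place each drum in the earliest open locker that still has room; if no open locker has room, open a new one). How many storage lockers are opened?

  30 → locker 1 (new)  [load 30/35]
  18 → locker 2 (new)  [load 18/35]
  20 → locker 3 (new)  [load 20/35]
  32 → locker 4 (new)  [load 32/35]
  12 → locker 2  [load 30/35]
  18 → locker 5 (new)  [load 18/35]
  33 → locker 6 (new)  [load 33/35]
  11 → locker 3  [load 31/35]
  31 → locker 7 (new)  [load 31/35]
  30 → locker 8 (new)  [load 30/35]
8 storage lockers opened.

8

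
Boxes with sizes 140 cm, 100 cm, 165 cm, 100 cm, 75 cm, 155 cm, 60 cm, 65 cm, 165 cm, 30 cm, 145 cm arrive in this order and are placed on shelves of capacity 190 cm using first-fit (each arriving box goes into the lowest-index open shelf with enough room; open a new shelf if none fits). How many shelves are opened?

8

  140 → shelf 1 (new)  [load 140/190]
  100 → shelf 2 (new)  [load 100/190]
  165 → shelf 3 (new)  [load 165/190]
  100 → shelf 4 (new)  [load 100/190]
  75 → shelf 2  [load 175/190]
  155 → shelf 5 (new)  [load 155/190]
  60 → shelf 4  [load 160/190]
  65 → shelf 6 (new)  [load 65/190]
  165 → shelf 7 (new)  [load 165/190]
  30 → shelf 1  [load 170/190]
  145 → shelf 8 (new)  [load 145/190]
8 shelves opened.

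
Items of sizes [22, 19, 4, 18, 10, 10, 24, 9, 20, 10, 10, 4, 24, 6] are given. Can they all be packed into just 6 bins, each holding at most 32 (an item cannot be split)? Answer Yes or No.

No

Total = 190; ⌈190/32⌉ = 6.
The bound of 6 does not rule out 6, but exhaustive search shows no assignment into 6 bins of capacity 32 exists — the minimum is 7.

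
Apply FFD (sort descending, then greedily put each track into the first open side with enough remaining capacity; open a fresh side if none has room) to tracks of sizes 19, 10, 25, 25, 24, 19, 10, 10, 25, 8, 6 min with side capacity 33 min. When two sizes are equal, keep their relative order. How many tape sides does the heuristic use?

7

Sorted descending: 25, 25, 25, 24, 19, 19, 10, 10, 10, 8, 6.
  25 → side 1 (new)  [load 25/33]
  25 → side 2 (new)  [load 25/33]
  25 → side 3 (new)  [load 25/33]
  24 → side 4 (new)  [load 24/33]
  19 → side 5 (new)  [load 19/33]
  19 → side 6 (new)  [load 19/33]
  10 → side 5  [load 29/33]
  10 → side 6  [load 29/33]
  10 → side 7 (new)  [load 10/33]
  8 → side 1  [load 33/33]
  6 → side 2  [load 31/33]
7 tape sides opened.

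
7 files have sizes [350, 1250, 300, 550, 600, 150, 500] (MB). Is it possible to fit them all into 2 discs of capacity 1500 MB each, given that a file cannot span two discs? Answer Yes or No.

Total = 3700 MB; ⌈3700/1500⌉ = 3.
At least 3 discs are required, but only 2 are allowed.

No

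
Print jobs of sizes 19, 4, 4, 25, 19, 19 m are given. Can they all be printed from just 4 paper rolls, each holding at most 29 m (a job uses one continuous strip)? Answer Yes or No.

A valid assignment using 4 paper rolls:
  roll 1: 25 + 4 = 29
  roll 2: 19 + 4 = 23
  roll 3: 19 = 19
  roll 4: 19 = 19
Every load is within 29 m, so 4 paper rolls suffice.

Yes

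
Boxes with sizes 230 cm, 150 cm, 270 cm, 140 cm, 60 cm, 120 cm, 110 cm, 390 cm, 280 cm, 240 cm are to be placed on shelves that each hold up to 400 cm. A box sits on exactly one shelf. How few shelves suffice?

6

Total = 390 + 280 + 270 + 240 + 230 + 150 + 140 + 120 + 110 + 60 = 1990 cm.
Lower bound: ⌈1990/400⌉ = 5 shelves.
A packing using 6 shelves:
  shelf 1: 390 = 390
  shelf 2: 280 + 120 = 400
  shelf 3: 270 + 110 = 380
  shelf 4: 240 + 150 = 390
  shelf 5: 230 + 140 = 370
  shelf 6: 60 = 60
No arrangement into 5 shelves stays within capacity, so 6 is optimal.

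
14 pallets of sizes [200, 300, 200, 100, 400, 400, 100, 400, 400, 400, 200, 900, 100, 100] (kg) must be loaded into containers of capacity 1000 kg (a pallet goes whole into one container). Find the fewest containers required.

5

Total = 900 + 400 + 400 + 400 + 400 + 400 + 300 + 200 + 200 + 200 + 100 + 100 + 100 + 100 = 4200 kg.
Lower bound: ⌈4200/1000⌉ = 5 containers.
A packing using 5 containers:
  container 1: 900 + 100 = 1000
  container 2: 400 + 400 + 200 = 1000
  container 3: 400 + 400 + 200 = 1000
  container 4: 400 + 300 + 200 + 100 = 1000
  container 5: 100 + 100 = 200
This matches the lower bound, so 5 is optimal.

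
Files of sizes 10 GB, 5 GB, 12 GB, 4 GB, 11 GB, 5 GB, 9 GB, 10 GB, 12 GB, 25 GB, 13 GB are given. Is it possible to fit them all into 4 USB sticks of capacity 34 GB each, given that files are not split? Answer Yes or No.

A valid assignment using 4 USB sticks:
  USB stick 1: 25 + 9 = 34
  USB stick 2: 13 + 12 + 5 + 4 = 34
  USB stick 3: 12 + 11 + 10 = 33
  USB stick 4: 10 + 5 = 15
Every load is within 34 GB, so 4 USB sticks suffice.

Yes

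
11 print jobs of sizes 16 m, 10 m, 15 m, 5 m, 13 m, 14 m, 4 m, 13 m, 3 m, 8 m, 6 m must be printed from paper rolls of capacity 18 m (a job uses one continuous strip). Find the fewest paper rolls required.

Total = 16 + 15 + 14 + 13 + 13 + 10 + 8 + 6 + 5 + 4 + 3 = 107 m.
Lower bound: ⌈107/18⌉ = 6 paper rolls.
A packing using 7 paper rolls:
  roll 1: 16 = 16
  roll 2: 15 + 3 = 18
  roll 3: 14 + 4 = 18
  roll 4: 13 + 5 = 18
  roll 5: 13 = 13
  roll 6: 10 + 8 = 18
  roll 7: 6 = 6
No arrangement into 6 paper rolls stays within capacity, so 7 is optimal.

7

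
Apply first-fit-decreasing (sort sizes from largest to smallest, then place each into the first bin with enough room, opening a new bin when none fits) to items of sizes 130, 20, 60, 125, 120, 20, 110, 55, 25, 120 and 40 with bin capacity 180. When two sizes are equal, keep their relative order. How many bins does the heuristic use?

5

Sorted descending: 130, 125, 120, 120, 110, 60, 55, 40, 25, 20, 20.
  130 → bin 1 (new)  [load 130/180]
  125 → bin 2 (new)  [load 125/180]
  120 → bin 3 (new)  [load 120/180]
  120 → bin 4 (new)  [load 120/180]
  110 → bin 5 (new)  [load 110/180]
  60 → bin 3  [load 180/180]
  55 → bin 2  [load 180/180]
  40 → bin 1  [load 170/180]
  25 → bin 4  [load 145/180]
  20 → bin 4  [load 165/180]
  20 → bin 5  [load 130/180]
5 bins opened.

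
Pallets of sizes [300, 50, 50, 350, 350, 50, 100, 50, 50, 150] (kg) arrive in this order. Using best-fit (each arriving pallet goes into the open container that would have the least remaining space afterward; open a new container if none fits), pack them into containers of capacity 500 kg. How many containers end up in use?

  300 → container 1 (new)  [load 300/500]
  50 → container 1  [load 350/500]
  50 → container 1  [load 400/500]
  350 → container 2 (new)  [load 350/500]
  350 → container 3 (new)  [load 350/500]
  50 → container 1  [load 450/500]
  100 → container 2  [load 450/500]
  50 → container 1  [load 500/500]
  50 → container 2  [load 500/500]
  150 → container 3  [load 500/500]
3 containers opened.

3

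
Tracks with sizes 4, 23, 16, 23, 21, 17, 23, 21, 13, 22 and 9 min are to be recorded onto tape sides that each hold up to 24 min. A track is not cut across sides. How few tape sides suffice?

Total = 23 + 23 + 23 + 22 + 21 + 21 + 17 + 16 + 13 + 9 + 4 = 192 min.
Lower bound: ⌈192/24⌉ = 8 tape sides.
Also, 9 tracks each exceed 12 min, and no two of those can share a side, so at least 9 tape sides are needed.
A packing using 9 tape sides:
  side 1: 23 = 23
  side 2: 23 = 23
  side 3: 23 = 23
  side 4: 22 = 22
  side 5: 21 = 21
  side 6: 21 = 21
  side 7: 17 + 4 = 21
  side 8: 16 = 16
  side 9: 13 + 9 = 22
This matches the lower bound, so 9 is optimal.

9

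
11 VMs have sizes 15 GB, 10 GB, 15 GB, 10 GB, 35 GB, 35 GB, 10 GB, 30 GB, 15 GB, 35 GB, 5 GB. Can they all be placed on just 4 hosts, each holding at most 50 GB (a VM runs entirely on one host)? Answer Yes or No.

No

Total = 215 GB; ⌈215/50⌉ = 5.
At least 5 hosts are required, but only 4 are allowed.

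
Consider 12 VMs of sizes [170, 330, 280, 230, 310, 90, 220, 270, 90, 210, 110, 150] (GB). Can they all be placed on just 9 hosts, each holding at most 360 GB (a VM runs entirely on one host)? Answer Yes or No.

A valid assignment using 8 hosts:
  host 1: 330 = 330
  host 2: 310 = 310
  host 3: 280 = 280
  host 4: 270 + 90 = 360
  host 5: 230 + 110 = 340
  host 6: 220 + 90 = 310
  host 7: 210 + 150 = 360
  host 8: 170 = 170
That uses only 8 ≤ 9, so 9 hosts are enough.

Yes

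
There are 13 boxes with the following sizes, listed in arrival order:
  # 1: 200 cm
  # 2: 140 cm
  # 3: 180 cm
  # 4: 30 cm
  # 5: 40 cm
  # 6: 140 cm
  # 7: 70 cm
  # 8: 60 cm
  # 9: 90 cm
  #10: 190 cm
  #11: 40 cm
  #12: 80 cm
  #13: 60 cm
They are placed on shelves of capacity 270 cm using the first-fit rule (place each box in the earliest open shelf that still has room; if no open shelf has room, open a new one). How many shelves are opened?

  200 → shelf 1 (new)  [load 200/270]
  140 → shelf 2 (new)  [load 140/270]
  180 → shelf 3 (new)  [load 180/270]
  30 → shelf 1  [load 230/270]
  40 → shelf 1  [load 270/270]
  140 → shelf 4 (new)  [load 140/270]
  70 → shelf 2  [load 210/270]
  60 → shelf 2  [load 270/270]
  90 → shelf 3  [load 270/270]
  190 → shelf 5 (new)  [load 190/270]
  40 → shelf 4  [load 180/270]
  80 → shelf 4  [load 260/270]
  60 → shelf 5  [load 250/270]
5 shelves opened.

5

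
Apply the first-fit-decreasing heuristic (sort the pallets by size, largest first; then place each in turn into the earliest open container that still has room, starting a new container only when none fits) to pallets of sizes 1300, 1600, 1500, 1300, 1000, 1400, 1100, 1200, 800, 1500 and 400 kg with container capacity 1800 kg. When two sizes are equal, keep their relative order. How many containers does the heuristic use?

Sorted descending: 1600, 1500, 1500, 1400, 1300, 1300, 1200, 1100, 1000, 800, 400.
  1600 → container 1 (new)  [load 1600/1800]
  1500 → container 2 (new)  [load 1500/1800]
  1500 → container 3 (new)  [load 1500/1800]
  1400 → container 4 (new)  [load 1400/1800]
  1300 → container 5 (new)  [load 1300/1800]
  1300 → container 6 (new)  [load 1300/1800]
  1200 → container 7 (new)  [load 1200/1800]
  1100 → container 8 (new)  [load 1100/1800]
  1000 → container 9 (new)  [load 1000/1800]
  800 → container 9  [load 1800/1800]
  400 → container 4  [load 1800/1800]
9 containers opened.

9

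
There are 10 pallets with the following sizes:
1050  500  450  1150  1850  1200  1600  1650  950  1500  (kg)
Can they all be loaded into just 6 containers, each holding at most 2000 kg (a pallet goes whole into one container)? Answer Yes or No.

No

Total = 11900 kg; ⌈11900/2000⌉ = 6.
7 pallets each exceed half the capacity and cannot share a container, forcing at least 7 containers.
At least 7 containers are required, but only 6 are allowed.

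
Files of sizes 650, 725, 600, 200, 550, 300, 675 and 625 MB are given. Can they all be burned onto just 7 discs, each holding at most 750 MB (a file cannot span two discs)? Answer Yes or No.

Yes

A valid assignment using 7 discs:
  disc 1: 725 = 725
  disc 2: 675 = 675
  disc 3: 650 = 650
  disc 4: 625 = 625
  disc 5: 600 = 600
  disc 6: 550 + 200 = 750
  disc 7: 300 = 300
Every load is within 750 MB, so 7 discs suffice.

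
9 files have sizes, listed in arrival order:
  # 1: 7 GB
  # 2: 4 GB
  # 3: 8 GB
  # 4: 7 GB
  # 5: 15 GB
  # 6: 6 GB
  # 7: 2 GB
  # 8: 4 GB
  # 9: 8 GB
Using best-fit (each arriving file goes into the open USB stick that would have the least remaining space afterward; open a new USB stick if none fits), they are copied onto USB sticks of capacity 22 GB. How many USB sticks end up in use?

  7 → USB stick 1 (new)  [load 7/22]
  4 → USB stick 1  [load 11/22]
  8 → USB stick 1  [load 19/22]
  7 → USB stick 2 (new)  [load 7/22]
  15 → USB stick 2  [load 22/22]
  6 → USB stick 3 (new)  [load 6/22]
  2 → USB stick 1  [load 21/22]
  4 → USB stick 3  [load 10/22]
  8 → USB stick 3  [load 18/22]
3 USB sticks opened.

3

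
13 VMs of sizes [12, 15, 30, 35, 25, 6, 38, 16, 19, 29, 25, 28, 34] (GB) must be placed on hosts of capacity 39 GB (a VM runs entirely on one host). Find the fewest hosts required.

Total = 38 + 35 + 34 + 30 + 29 + 28 + 25 + 25 + 19 + 16 + 15 + 12 + 6 = 312 GB.
Lower bound: ⌈312/39⌉ = 8 hosts.
A packing using 10 hosts:
  host 1: 38 = 38
  host 2: 35 = 35
  host 3: 34 = 34
  host 4: 30 + 6 = 36
  host 5: 29 = 29
  host 6: 28 = 28
  host 7: 25 + 12 = 37
  host 8: 25 = 25
  host 9: 19 + 16 = 35
  host 10: 15 = 15
No arrangement into 9 hosts stays within capacity, so 10 is optimal.

10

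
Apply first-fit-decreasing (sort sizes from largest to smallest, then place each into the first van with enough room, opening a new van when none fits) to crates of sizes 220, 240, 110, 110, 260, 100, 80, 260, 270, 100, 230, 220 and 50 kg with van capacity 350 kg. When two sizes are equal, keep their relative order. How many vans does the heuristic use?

Sorted descending: 270, 260, 260, 240, 230, 220, 220, 110, 110, 100, 100, 80, 50.
  270 → van 1 (new)  [load 270/350]
  260 → van 2 (new)  [load 260/350]
  260 → van 3 (new)  [load 260/350]
  240 → van 4 (new)  [load 240/350]
  230 → van 5 (new)  [load 230/350]
  220 → van 6 (new)  [load 220/350]
  220 → van 7 (new)  [load 220/350]
  110 → van 4  [load 350/350]
  110 → van 5  [load 340/350]
  100 → van 6  [load 320/350]
  100 → van 7  [load 320/350]
  80 → van 1  [load 350/350]
  50 → van 2  [load 310/350]
7 vans opened.

7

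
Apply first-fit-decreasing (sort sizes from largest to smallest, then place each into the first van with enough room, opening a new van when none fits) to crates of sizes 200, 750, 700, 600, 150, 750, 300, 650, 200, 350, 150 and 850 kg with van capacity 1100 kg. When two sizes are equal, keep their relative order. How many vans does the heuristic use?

Sorted descending: 850, 750, 750, 700, 650, 600, 350, 300, 200, 200, 150, 150.
  850 → van 1 (new)  [load 850/1100]
  750 → van 2 (new)  [load 750/1100]
  750 → van 3 (new)  [load 750/1100]
  700 → van 4 (new)  [load 700/1100]
  650 → van 5 (new)  [load 650/1100]
  600 → van 6 (new)  [load 600/1100]
  350 → van 2  [load 1100/1100]
  300 → van 3  [load 1050/1100]
  200 → van 1  [load 1050/1100]
  200 → van 4  [load 900/1100]
  150 → van 4  [load 1050/1100]
  150 → van 5  [load 800/1100]
6 vans opened.

6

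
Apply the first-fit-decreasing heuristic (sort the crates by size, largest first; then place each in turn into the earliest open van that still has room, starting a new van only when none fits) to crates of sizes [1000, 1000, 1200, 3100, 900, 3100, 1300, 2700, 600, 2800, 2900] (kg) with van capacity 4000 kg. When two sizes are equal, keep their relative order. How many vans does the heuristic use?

Sorted descending: 3100, 3100, 2900, 2800, 2700, 1300, 1200, 1000, 1000, 900, 600.
  3100 → van 1 (new)  [load 3100/4000]
  3100 → van 2 (new)  [load 3100/4000]
  2900 → van 3 (new)  [load 2900/4000]
  2800 → van 4 (new)  [load 2800/4000]
  2700 → van 5 (new)  [load 2700/4000]
  1300 → van 5  [load 4000/4000]
  1200 → van 4  [load 4000/4000]
  1000 → van 3  [load 3900/4000]
  1000 → van 6 (new)  [load 1000/4000]
  900 → van 1  [load 4000/4000]
  600 → van 2  [load 3700/4000]
6 vans opened.

6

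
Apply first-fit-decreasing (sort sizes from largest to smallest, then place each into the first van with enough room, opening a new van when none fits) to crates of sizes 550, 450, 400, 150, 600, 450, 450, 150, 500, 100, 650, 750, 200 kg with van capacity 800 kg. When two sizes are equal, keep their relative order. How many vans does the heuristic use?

9

Sorted descending: 750, 650, 600, 550, 500, 450, 450, 450, 400, 200, 150, 150, 100.
  750 → van 1 (new)  [load 750/800]
  650 → van 2 (new)  [load 650/800]
  600 → van 3 (new)  [load 600/800]
  550 → van 4 (new)  [load 550/800]
  500 → van 5 (new)  [load 500/800]
  450 → van 6 (new)  [load 450/800]
  450 → van 7 (new)  [load 450/800]
  450 → van 8 (new)  [load 450/800]
  400 → van 9 (new)  [load 400/800]
  200 → van 3  [load 800/800]
  150 → van 2  [load 800/800]
  150 → van 4  [load 700/800]
  100 → van 4  [load 800/800]
9 vans opened.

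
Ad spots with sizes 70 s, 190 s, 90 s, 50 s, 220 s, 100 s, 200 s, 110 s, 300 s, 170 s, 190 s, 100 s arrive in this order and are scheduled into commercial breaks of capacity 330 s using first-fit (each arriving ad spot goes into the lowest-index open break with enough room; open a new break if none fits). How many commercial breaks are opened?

  70 → break 1 (new)  [load 70/330]
  190 → break 1  [load 260/330]
  90 → break 2 (new)  [load 90/330]
  50 → break 1  [load 310/330]
  220 → break 2  [load 310/330]
  100 → break 3 (new)  [load 100/330]
  200 → break 3  [load 300/330]
  110 → break 4 (new)  [load 110/330]
  300 → break 5 (new)  [load 300/330]
  170 → break 4  [load 280/330]
  190 → break 6 (new)  [load 190/330]
  100 → break 6  [load 290/330]
6 commercial breaks opened.

6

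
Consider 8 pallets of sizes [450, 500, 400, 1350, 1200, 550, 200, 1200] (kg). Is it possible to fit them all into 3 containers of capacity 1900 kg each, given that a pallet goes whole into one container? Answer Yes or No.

Total = 5850 kg; ⌈5850/1900⌉ = 4.
At least 4 containers are required, but only 3 are allowed.

No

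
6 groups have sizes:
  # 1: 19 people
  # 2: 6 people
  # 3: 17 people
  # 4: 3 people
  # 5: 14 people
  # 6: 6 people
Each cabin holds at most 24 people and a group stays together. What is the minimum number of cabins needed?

Total = 19 + 17 + 14 + 6 + 6 + 3 = 65 people.
Lower bound: ⌈65/24⌉ = 3 cabins.
A packing using 3 cabins:
  cabin 1: 19 + 3 = 22
  cabin 2: 17 + 6 = 23
  cabin 3: 14 + 6 = 20
This matches the lower bound, so 3 is optimal.

3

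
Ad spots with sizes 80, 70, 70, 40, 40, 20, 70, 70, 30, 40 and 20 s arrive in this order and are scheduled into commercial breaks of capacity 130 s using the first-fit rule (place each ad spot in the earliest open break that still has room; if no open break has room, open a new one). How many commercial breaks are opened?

  80 → break 1 (new)  [load 80/130]
  70 → break 2 (new)  [load 70/130]
  70 → break 3 (new)  [load 70/130]
  40 → break 1  [load 120/130]
  40 → break 2  [load 110/130]
  20 → break 2  [load 130/130]
  70 → break 4 (new)  [load 70/130]
  70 → break 5 (new)  [load 70/130]
  30 → break 3  [load 100/130]
  40 → break 4  [load 110/130]
  20 → break 3  [load 120/130]
5 commercial breaks opened.

5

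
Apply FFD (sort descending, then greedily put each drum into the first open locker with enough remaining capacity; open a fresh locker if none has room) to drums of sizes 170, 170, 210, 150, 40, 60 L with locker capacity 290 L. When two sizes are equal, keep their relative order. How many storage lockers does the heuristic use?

Sorted descending: 210, 170, 170, 150, 60, 40.
  210 → locker 1 (new)  [load 210/290]
  170 → locker 2 (new)  [load 170/290]
  170 → locker 3 (new)  [load 170/290]
  150 → locker 4 (new)  [load 150/290]
  60 → locker 1  [load 270/290]
  40 → locker 2  [load 210/290]
4 storage lockers opened.

4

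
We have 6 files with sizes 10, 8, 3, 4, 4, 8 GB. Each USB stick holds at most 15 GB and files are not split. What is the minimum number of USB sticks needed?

Total = 10 + 8 + 8 + 4 + 4 + 3 = 37 GB.
Lower bound: ⌈37/15⌉ = 3 USB sticks.
A packing using 3 USB sticks:
  USB stick 1: 10 + 4 = 14
  USB stick 2: 8 + 4 + 3 = 15
  USB stick 3: 8 = 8
This matches the lower bound, so 3 is optimal.

3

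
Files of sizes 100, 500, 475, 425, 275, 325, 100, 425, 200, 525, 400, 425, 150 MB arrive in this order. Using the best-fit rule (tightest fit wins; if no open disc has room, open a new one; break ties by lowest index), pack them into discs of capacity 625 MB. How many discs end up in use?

  100 → disc 1 (new)  [load 100/625]
  500 → disc 1  [load 600/625]
  475 → disc 2 (new)  [load 475/625]
  425 → disc 3 (new)  [load 425/625]
  275 → disc 4 (new)  [load 275/625]
  325 → disc 4  [load 600/625]
  100 → disc 2  [load 575/625]
  425 → disc 5 (new)  [load 425/625]
  200 → disc 3  [load 625/625]
  525 → disc 6 (new)  [load 525/625]
  400 → disc 7 (new)  [load 400/625]
  425 → disc 8 (new)  [load 425/625]
  150 → disc 5  [load 575/625]
8 discs opened.

8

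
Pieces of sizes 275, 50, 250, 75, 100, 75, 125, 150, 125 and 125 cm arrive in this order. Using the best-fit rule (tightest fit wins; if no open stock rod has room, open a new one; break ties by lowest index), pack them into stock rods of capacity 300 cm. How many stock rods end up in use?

  275 → stock rod 1 (new)  [load 275/300]
  50 → stock rod 2 (new)  [load 50/300]
  250 → stock rod 2  [load 300/300]
  75 → stock rod 3 (new)  [load 75/300]
  100 → stock rod 3  [load 175/300]
  75 → stock rod 3  [load 250/300]
  125 → stock rod 4 (new)  [load 125/300]
  150 → stock rod 4  [load 275/300]
  125 → stock rod 5 (new)  [load 125/300]
  125 → stock rod 5  [load 250/300]
5 stock rods opened.

5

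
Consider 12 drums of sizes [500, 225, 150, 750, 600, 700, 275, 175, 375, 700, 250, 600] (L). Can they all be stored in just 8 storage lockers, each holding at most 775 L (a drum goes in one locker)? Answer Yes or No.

A valid assignment using 8 storage lockers:
  locker 1: 750 = 750
  locker 2: 700 = 700
  locker 3: 700 = 700
  locker 4: 600 + 175 = 775
  locker 5: 600 + 150 = 750
  locker 6: 500 + 275 = 775
  locker 7: 375 + 250 = 625
  locker 8: 225 = 225
Every load is within 775 L, so 8 storage lockers suffice.

Yes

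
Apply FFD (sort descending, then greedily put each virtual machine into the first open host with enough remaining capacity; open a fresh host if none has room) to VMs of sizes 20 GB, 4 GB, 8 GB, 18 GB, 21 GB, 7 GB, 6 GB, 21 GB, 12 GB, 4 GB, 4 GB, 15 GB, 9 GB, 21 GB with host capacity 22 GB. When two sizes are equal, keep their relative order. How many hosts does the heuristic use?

Sorted descending: 21, 21, 21, 20, 18, 15, 12, 9, 8, 7, 6, 4, 4, 4.
  21 → host 1 (new)  [load 21/22]
  21 → host 2 (new)  [load 21/22]
  21 → host 3 (new)  [load 21/22]
  20 → host 4 (new)  [load 20/22]
  18 → host 5 (new)  [load 18/22]
  15 → host 6 (new)  [load 15/22]
  12 → host 7 (new)  [load 12/22]
  9 → host 7  [load 21/22]
  8 → host 8 (new)  [load 8/22]
  7 → host 6  [load 22/22]
  6 → host 8  [load 14/22]
  4 → host 5  [load 22/22]
  4 → host 8  [load 18/22]
  4 → host 8  [load 22/22]
8 hosts opened.

8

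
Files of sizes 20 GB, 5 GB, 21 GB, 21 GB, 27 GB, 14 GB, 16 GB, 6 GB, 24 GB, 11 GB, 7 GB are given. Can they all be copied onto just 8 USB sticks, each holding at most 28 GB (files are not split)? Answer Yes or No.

Yes

A valid assignment using 7 USB sticks:
  USB stick 1: 27 = 27
  USB stick 2: 24 = 24
  USB stick 3: 21 + 7 = 28
  USB stick 4: 21 + 6 = 27
  USB stick 5: 20 + 5 = 25
  USB stick 6: 16 + 11 = 27
  USB stick 7: 14 = 14
That uses only 7 ≤ 8, so 8 USB sticks are enough.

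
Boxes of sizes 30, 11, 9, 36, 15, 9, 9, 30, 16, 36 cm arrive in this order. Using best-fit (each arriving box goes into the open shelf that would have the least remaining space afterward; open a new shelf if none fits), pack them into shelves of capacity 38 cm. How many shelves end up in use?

6

  30 → shelf 1 (new)  [load 30/38]
  11 → shelf 2 (new)  [load 11/38]
  9 → shelf 2  [load 20/38]
  36 → shelf 3 (new)  [load 36/38]
  15 → shelf 2  [load 35/38]
  9 → shelf 4 (new)  [load 9/38]
  9 → shelf 4  [load 18/38]
  30 → shelf 5 (new)  [load 30/38]
  16 → shelf 4  [load 34/38]
  36 → shelf 6 (new)  [load 36/38]
6 shelves opened.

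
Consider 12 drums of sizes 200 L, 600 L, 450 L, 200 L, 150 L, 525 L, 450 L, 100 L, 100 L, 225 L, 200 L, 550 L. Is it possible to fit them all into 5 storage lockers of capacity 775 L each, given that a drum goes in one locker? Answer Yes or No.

A valid assignment using 5 storage lockers:
  locker 1: 600 + 150 = 750
  locker 2: 550 + 225 = 775
  locker 3: 525 + 200 = 725
  locker 4: 450 + 200 + 100 = 750
  locker 5: 450 + 200 + 100 = 750
Every load is within 775 L, so 5 storage lockers suffice.

Yes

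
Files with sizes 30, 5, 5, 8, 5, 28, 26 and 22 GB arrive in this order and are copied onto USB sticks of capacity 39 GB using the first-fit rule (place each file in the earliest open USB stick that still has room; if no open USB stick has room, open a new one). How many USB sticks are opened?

  30 → USB stick 1 (new)  [load 30/39]
  5 → USB stick 1  [load 35/39]
  5 → USB stick 2 (new)  [load 5/39]
  8 → USB stick 2  [load 13/39]
  5 → USB stick 2  [load 18/39]
  28 → USB stick 3 (new)  [load 28/39]
  26 → USB stick 4 (new)  [load 26/39]
  22 → USB stick 5 (new)  [load 22/39]
5 USB sticks opened.

5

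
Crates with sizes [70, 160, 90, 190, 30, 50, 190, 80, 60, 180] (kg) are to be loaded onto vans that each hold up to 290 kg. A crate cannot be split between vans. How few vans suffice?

4

Total = 190 + 190 + 180 + 160 + 90 + 80 + 70 + 60 + 50 + 30 = 1100 kg.
Lower bound: ⌈1100/290⌉ = 4 vans.
A packing using 4 vans:
  van 1: 190 + 90 = 280
  van 2: 190 + 80 = 270
  van 3: 180 + 70 + 30 = 280
  van 4: 160 + 60 + 50 = 270
This matches the lower bound, so 4 is optimal.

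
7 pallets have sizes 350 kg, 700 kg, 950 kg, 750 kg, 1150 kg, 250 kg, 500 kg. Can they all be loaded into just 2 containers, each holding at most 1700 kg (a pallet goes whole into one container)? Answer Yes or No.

No

Total = 4650 kg; ⌈4650/1700⌉ = 3.
At least 3 containers are required, but only 2 are allowed.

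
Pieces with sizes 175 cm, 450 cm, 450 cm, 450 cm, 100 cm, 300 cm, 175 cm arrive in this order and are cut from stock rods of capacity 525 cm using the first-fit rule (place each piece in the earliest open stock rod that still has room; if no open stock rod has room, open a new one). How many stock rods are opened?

  175 → stock rod 1 (new)  [load 175/525]
  450 → stock rod 2 (new)  [load 450/525]
  450 → stock rod 3 (new)  [load 450/525]
  450 → stock rod 4 (new)  [load 450/525]
  100 → stock rod 1  [load 275/525]
  300 → stock rod 5 (new)  [load 300/525]
  175 → stock rod 1  [load 450/525]
5 stock rods opened.

5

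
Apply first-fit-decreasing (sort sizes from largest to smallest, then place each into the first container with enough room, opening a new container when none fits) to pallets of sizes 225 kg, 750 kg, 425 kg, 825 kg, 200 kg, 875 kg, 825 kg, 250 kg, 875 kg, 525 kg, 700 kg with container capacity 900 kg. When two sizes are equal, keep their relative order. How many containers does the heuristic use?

Sorted descending: 875, 875, 825, 825, 750, 700, 525, 425, 250, 225, 200.
  875 → container 1 (new)  [load 875/900]
  875 → container 2 (new)  [load 875/900]
  825 → container 3 (new)  [load 825/900]
  825 → container 4 (new)  [load 825/900]
  750 → container 5 (new)  [load 750/900]
  700 → container 6 (new)  [load 700/900]
  525 → container 7 (new)  [load 525/900]
  425 → container 8 (new)  [load 425/900]
  250 → container 7  [load 775/900]
  225 → container 8  [load 650/900]
  200 → container 6  [load 900/900]
8 containers opened.

8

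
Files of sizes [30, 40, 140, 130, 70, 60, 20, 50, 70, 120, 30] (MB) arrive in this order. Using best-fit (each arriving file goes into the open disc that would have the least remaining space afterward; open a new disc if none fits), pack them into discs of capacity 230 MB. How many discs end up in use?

  30 → disc 1 (new)  [load 30/230]
  40 → disc 1  [load 70/230]
  140 → disc 1  [load 210/230]
  130 → disc 2 (new)  [load 130/230]
  70 → disc 2  [load 200/230]
  60 → disc 3 (new)  [load 60/230]
  20 → disc 1  [load 230/230]
  50 → disc 3  [load 110/230]
  70 → disc 3  [load 180/230]
  120 → disc 4 (new)  [load 120/230]
  30 → disc 2  [load 230/230]
4 discs opened.

4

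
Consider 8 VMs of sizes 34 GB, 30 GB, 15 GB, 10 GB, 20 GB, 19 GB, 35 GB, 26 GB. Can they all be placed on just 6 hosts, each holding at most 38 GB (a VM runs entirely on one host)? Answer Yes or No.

Yes

A valid assignment using 6 hosts:
  host 1: 35 = 35
  host 2: 34 = 34
  host 3: 30 = 30
  host 4: 26 + 10 = 36
  host 5: 20 + 15 = 35
  host 6: 19 = 19
Every load is within 38 GB, so 6 hosts suffice.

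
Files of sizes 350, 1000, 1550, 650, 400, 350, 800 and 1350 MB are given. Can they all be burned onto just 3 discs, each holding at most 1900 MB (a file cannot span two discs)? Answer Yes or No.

Total = 6450 MB; ⌈6450/1900⌉ = 4.
At least 4 discs are required, but only 3 are allowed.

No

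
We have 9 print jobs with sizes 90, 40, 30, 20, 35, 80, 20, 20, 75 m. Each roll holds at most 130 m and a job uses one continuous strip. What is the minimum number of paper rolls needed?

Total = 90 + 80 + 75 + 40 + 35 + 30 + 20 + 20 + 20 = 410 m.
Lower bound: ⌈410/130⌉ = 4 paper rolls.
A packing using 4 paper rolls:
  roll 1: 90 + 40 = 130
  roll 2: 80 + 35 = 115
  roll 3: 75 + 30 + 20 = 125
  roll 4: 20 + 20 = 40
This matches the lower bound, so 4 is optimal.

4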